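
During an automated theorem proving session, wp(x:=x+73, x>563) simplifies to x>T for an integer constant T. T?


Formula: wp(x:=E, P) = P[E/x] (substitute E for x in postcondition)
Step 1: Postcondition: x>563
Step 2: Substitute x+73 for x: x+73>563
Step 3: Solve for x: x > 563-73 = 490

490


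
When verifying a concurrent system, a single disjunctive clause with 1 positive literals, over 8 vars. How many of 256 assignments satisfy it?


Step 1: Total=2^8=256
Step 2: Unsat when all 1 false: 2^7=128
Step 3: Sat=256-128=128

128


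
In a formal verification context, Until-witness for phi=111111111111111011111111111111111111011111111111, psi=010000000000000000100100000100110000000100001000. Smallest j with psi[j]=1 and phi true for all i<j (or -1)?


(phi U psi) at 0: need smallest j with psi[j]=1 and phi[i]=1 for all i in [0,j).
Scan from step 0:
  step 0: phi=1, psi=0 -> continue
  step 1: psi=1 and phi held for [0,1) -> witness found
Witness step = 1

1


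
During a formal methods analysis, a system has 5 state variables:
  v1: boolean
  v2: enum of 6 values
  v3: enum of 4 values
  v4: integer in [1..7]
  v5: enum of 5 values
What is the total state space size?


State space = product of domain sizes of all variables.
Domain sizes:
  v1 (boolean): 2
  v2 (enum of 6 values): 6
  v3 (enum of 4 values): 4
  v4 (integer in [1..7]): 7
  v5 (enum of 5 values): 5
Product = 2 * 6 * 4 * 7 * 5 = 1680

1680


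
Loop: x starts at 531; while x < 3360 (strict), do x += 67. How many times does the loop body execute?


Step 1: x goes from 531 toward 3360 by 67; the body runs while x<3360, so iterations = ceil((bound-start)/step)
Step 2: Distance=2829
Step 3: ceil(2829/67)=43

43


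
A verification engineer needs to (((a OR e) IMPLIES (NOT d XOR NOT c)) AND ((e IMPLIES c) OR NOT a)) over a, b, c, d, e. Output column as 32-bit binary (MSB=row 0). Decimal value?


Formula: (((a OR e) IMPLIES (NOT d XOR NOT c)) AND ((e IMPLIES c) OR NOT a)) over a, b, c, d, e (32 rows)
Evaluate each row (bits = a,b,c,d,e, MSB first):
  row 0 [00000]: (((0 OR 0) IMPLIES (NOT 0 XOR NOT 0)) AND ((0 IMPLIES 0) OR NOT 0)) -> 1
  row 1 [00001]: (((0 OR 1) IMPLIES (NOT 0 XOR NOT 0)) AND ((1 IMPLIES 0) OR NOT 0)) -> 0
  row 2 [00010]: (((0 OR 0) IMPLIES (NOT 1 XOR NOT 0)) AND ((0 IMPLIES 0) OR NOT 0)) -> 1
  row 3 [00011]: (((0 OR 1) IMPLIES (NOT 1 XOR NOT 0)) AND ((1 IMPLIES 0) OR NOT 0)) -> 1
  row 4 [00100]: (((0 OR 0) IMPLIES (NOT 0 XOR NOT 1)) AND ((0 IMPLIES 1) OR NOT 0)) -> 1
  row 5 [00101]: (((0 OR 1) IMPLIES (NOT 0 XOR NOT 1)) AND ((1 IMPLIES 1) OR NOT 0)) -> 1
  row 6 [00110]: (((0 OR 0) IMPLIES (NOT 1 XOR NOT 1)) AND ((0 IMPLIES 1) OR NOT 0)) -> 1
  row 7 [00111]: (((0 OR 1) IMPLIES (NOT 1 XOR NOT 1)) AND ((1 IMPLIES 1) OR NOT 0)) -> 0
  row 8 [01000]: (((0 OR 0) IMPLIES (NOT 0 XOR NOT 0)) AND ((0 IMPLIES 0) OR NOT 0)) -> 1
  row 9 [01001]: (((0 OR 1) IMPLIES (NOT 0 XOR NOT 0)) AND ((1 IMPLIES 0) OR NOT 0)) -> 0
  row 10 [01010]: (((0 OR 0) IMPLIES (NOT 1 XOR NOT 0)) AND ((0 IMPLIES 0) OR NOT 0)) -> 1
  row 11 [01011]: (((0 OR 1) IMPLIES (NOT 1 XOR NOT 0)) AND ((1 IMPLIES 0) OR NOT 0)) -> 1
  row 12 [01100]: (((0 OR 0) IMPLIES (NOT 0 XOR NOT 1)) AND ((0 IMPLIES 1) OR NOT 0)) -> 1
  row 13 [01101]: (((0 OR 1) IMPLIES (NOT 0 XOR NOT 1)) AND ((1 IMPLIES 1) OR NOT 0)) -> 1
  row 14 [01110]: (((0 OR 0) IMPLIES (NOT 1 XOR NOT 1)) AND ((0 IMPLIES 1) OR NOT 0)) -> 1
  row 15 [01111]: (((0 OR 1) IMPLIES (NOT 1 XOR NOT 1)) AND ((1 IMPLIES 1) OR NOT 0)) -> 0
  row 16 [10000]: (((1 OR 0) IMPLIES (NOT 0 XOR NOT 0)) AND ((0 IMPLIES 0) OR NOT 1)) -> 0
  row 17 [10001]: (((1 OR 1) IMPLIES (NOT 0 XOR NOT 0)) AND ((1 IMPLIES 0) OR NOT 1)) -> 0
  row 18 [10010]: (((1 OR 0) IMPLIES (NOT 1 XOR NOT 0)) AND ((0 IMPLIES 0) OR NOT 1)) -> 1
  row 19 [10011]: (((1 OR 1) IMPLIES (NOT 1 XOR NOT 0)) AND ((1 IMPLIES 0) OR NOT 1)) -> 0
  row 20 [10100]: (((1 OR 0) IMPLIES (NOT 0 XOR NOT 1)) AND ((0 IMPLIES 1) OR NOT 1)) -> 1
  row 21 [10101]: (((1 OR 1) IMPLIES (NOT 0 XOR NOT 1)) AND ((1 IMPLIES 1) OR NOT 1)) -> 1
  row 22 [10110]: (((1 OR 0) IMPLIES (NOT 1 XOR NOT 1)) AND ((0 IMPLIES 1) OR NOT 1)) -> 0
  row 23 [10111]: (((1 OR 1) IMPLIES (NOT 1 XOR NOT 1)) AND ((1 IMPLIES 1) OR NOT 1)) -> 0
  row 24 [11000]: (((1 OR 0) IMPLIES (NOT 0 XOR NOT 0)) AND ((0 IMPLIES 0) OR NOT 1)) -> 0
  row 25 [11001]: (((1 OR 1) IMPLIES (NOT 0 XOR NOT 0)) AND ((1 IMPLIES 0) OR NOT 1)) -> 0
  row 26 [11010]: (((1 OR 0) IMPLIES (NOT 1 XOR NOT 0)) AND ((0 IMPLIES 0) OR NOT 1)) -> 1
  row 27 [11011]: (((1 OR 1) IMPLIES (NOT 1 XOR NOT 0)) AND ((1 IMPLIES 0) OR NOT 1)) -> 0
  row 28 [11100]: (((1 OR 0) IMPLIES (NOT 0 XOR NOT 1)) AND ((0 IMPLIES 1) OR NOT 1)) -> 1
  row 29 [11101]: (((1 OR 1) IMPLIES (NOT 0 XOR NOT 1)) AND ((1 IMPLIES 1) OR NOT 1)) -> 1
  row 30 [11110]: (((1 OR 0) IMPLIES (NOT 1 XOR NOT 1)) AND ((0 IMPLIES 1) OR NOT 1)) -> 0
  row 31 [11111]: (((1 OR 1) IMPLIES (NOT 1 XOR NOT 1)) AND ((1 IMPLIES 1) OR NOT 1)) -> 0
Full result column, 4 rows per line (a,b,c fixed per line; d,e runs 00..11 left to right):
  rows 0-3 [a,b,c=000]: 1011  = hex B
  rows 4-7 [a,b,c=001]: 1110  = hex E
  rows 8-11 [a,b,c=010]: 1011  = hex B
  rows 12-15 [a,b,c=011]: 1110  = hex E
  rows 16-19 [a,b,c=100]: 0010  = hex 2
  rows 20-23 [a,b,c=101]: 1100  = hex C
  rows 24-27 [a,b,c=110]: 0010  = hex 2
  rows 28-31 [a,b,c=111]: 1100  = hex C
Output column (row 0 .. row 31) = 10111110101111100010110000101100
Output column grouped in 4s = 1011 1110 1011 1110 0010 1100 0010 1100 = 0xBEBE2C2C
Convert to decimal digit by digit (value = value*16 + digit):
  B -> 11
  11*16 + 14 (E) = 190
  190*16 + 11 (B) = 3051
  3051*16 + 14 (E) = 48830
  48830*16 + 2 = 781282
  781282*16 + 12 (C) = 12500524
  12500524*16 + 2 = 200008386
  200008386*16 + 12 (C) = 3200134188
Decimal = 3200134188

3200134188


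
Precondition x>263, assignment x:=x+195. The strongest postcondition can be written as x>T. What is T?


Formula: sp(P, x:=E) = exists old_x. (x = E[old_x/x]) AND P[old_x/x] (old_x is the value of x before the assignment; eliminate old_x by solving x = E[old_x/x] for old_x)
Step 1: Precondition P: x>263, i.e. old_x > 263
Step 2: Assignment gives x = old_x + 195, so old_x = x - 195
Step 3: Substitute into P: x - 195 > 263
Step 4: Simplify: x > 263+195 = 458

458


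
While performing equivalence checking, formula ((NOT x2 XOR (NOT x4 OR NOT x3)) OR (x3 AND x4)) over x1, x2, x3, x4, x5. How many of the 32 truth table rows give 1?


Formula: ((NOT x2 XOR (NOT x4 OR NOT x3)) OR (x3 AND x4)) over 5 vars (32 rows)
Evaluate each row (x1, x2, x3, x4, x5 as bits, MSB first):
  row 0 [00000]: ((NOT 0 XOR (NOT 0 OR NOT 0)) OR (0 AND 0)) -> 0
  row 1 [00001]: ((NOT 0 XOR (NOT 0 OR NOT 0)) OR (0 AND 0)) -> 0
  row 2 [00010]: ((NOT 0 XOR (NOT 1 OR NOT 0)) OR (0 AND 1)) -> 0
  row 3 [00011]: ((NOT 0 XOR (NOT 1 OR NOT 0)) OR (0 AND 1)) -> 0
  row 4 [00100]: ((NOT 0 XOR (NOT 0 OR NOT 1)) OR (1 AND 0)) -> 0
  row 5 [00101]: ((NOT 0 XOR (NOT 0 OR NOT 1)) OR (1 AND 0)) -> 0
  row 6 [00110]: ((NOT 0 XOR (NOT 1 OR NOT 1)) OR (1 AND 1)) -> 1
  row 7 [00111]: ((NOT 0 XOR (NOT 1 OR NOT 1)) OR (1 AND 1)) -> 1
  row 8 [01000]: ((NOT 1 XOR (NOT 0 OR NOT 0)) OR (0 AND 0)) -> 1
  row 9 [01001]: ((NOT 1 XOR (NOT 0 OR NOT 0)) OR (0 AND 0)) -> 1
  row 10 [01010]: ((NOT 1 XOR (NOT 1 OR NOT 0)) OR (0 AND 1)) -> 1
  row 11 [01011]: ((NOT 1 XOR (NOT 1 OR NOT 0)) OR (0 AND 1)) -> 1
  row 12 [01100]: ((NOT 1 XOR (NOT 0 OR NOT 1)) OR (1 AND 0)) -> 1
  row 13 [01101]: ((NOT 1 XOR (NOT 0 OR NOT 1)) OR (1 AND 0)) -> 1
  row 14 [01110]: ((NOT 1 XOR (NOT 1 OR NOT 1)) OR (1 AND 1)) -> 1
  row 15 [01111]: ((NOT 1 XOR (NOT 1 OR NOT 1)) OR (1 AND 1)) -> 1
  row 16 [10000]: ((NOT 0 XOR (NOT 0 OR NOT 0)) OR (0 AND 0)) -> 0
  row 17 [10001]: ((NOT 0 XOR (NOT 0 OR NOT 0)) OR (0 AND 0)) -> 0
  row 18 [10010]: ((NOT 0 XOR (NOT 1 OR NOT 0)) OR (0 AND 1)) -> 0
  row 19 [10011]: ((NOT 0 XOR (NOT 1 OR NOT 0)) OR (0 AND 1)) -> 0
  row 20 [10100]: ((NOT 0 XOR (NOT 0 OR NOT 1)) OR (1 AND 0)) -> 0
  row 21 [10101]: ((NOT 0 XOR (NOT 0 OR NOT 1)) OR (1 AND 0)) -> 0
  row 22 [10110]: ((NOT 0 XOR (NOT 1 OR NOT 1)) OR (1 AND 1)) -> 1
  row 23 [10111]: ((NOT 0 XOR (NOT 1 OR NOT 1)) OR (1 AND 1)) -> 1
  row 24 [11000]: ((NOT 1 XOR (NOT 0 OR NOT 0)) OR (0 AND 0)) -> 1
  row 25 [11001]: ((NOT 1 XOR (NOT 0 OR NOT 0)) OR (0 AND 0)) -> 1
  row 26 [11010]: ((NOT 1 XOR (NOT 1 OR NOT 0)) OR (0 AND 1)) -> 1
  row 27 [11011]: ((NOT 1 XOR (NOT 1 OR NOT 0)) OR (0 AND 1)) -> 1
  row 28 [11100]: ((NOT 1 XOR (NOT 0 OR NOT 1)) OR (1 AND 0)) -> 1
  row 29 [11101]: ((NOT 1 XOR (NOT 0 OR NOT 1)) OR (1 AND 0)) -> 1
  row 30 [11110]: ((NOT 1 XOR (NOT 1 OR NOT 1)) OR (1 AND 1)) -> 1
  row 31 [11111]: ((NOT 1 XOR (NOT 1 OR NOT 1)) OR (1 AND 1)) -> 1
Full result column, 8 rows per line (x1,x2 fixed per line; x3,x4,x5 runs 000..111 left to right):
  rows 0-7 [x1,x2=00]: 00000011  (ones: 2)
  rows 8-15 [x1,x2=01]: 11111111  (ones: 8)
  rows 16-23 [x1,x2=10]: 00000011  (ones: 2)
  rows 24-31 [x1,x2=11]: 11111111  (ones: 8)
Count of 1-rows = 2+8+2+8 = 20

20


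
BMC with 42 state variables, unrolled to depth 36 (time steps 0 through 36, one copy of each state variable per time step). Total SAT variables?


BMC unrolls to depth k, creating one copy of each state var for steps 0..k.
Step count = 36 + 1 = 37 (steps 0 through 36)
Vars per step = 42
Total = 42 * 37 = 1554

1554


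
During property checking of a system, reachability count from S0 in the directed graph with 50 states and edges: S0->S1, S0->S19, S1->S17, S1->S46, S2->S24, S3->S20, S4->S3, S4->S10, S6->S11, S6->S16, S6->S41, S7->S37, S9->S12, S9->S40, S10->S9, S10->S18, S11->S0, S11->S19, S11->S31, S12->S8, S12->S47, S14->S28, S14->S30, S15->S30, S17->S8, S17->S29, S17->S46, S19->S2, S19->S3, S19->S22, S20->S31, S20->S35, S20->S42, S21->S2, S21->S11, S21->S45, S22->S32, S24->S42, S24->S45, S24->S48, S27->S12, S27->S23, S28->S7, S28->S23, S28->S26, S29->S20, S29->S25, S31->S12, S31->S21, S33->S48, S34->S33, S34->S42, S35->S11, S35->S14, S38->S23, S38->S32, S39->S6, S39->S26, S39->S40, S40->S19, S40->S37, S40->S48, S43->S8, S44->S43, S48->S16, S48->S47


BFS from S0:
  layer 0: {S0}
  layer 1: {S1, S19}
  layer 2: {S2, S3, S17, S22, S46}
  layer 3: {S8, S20, S24, S29, S32}
  layer 4: {S25, S31, S35, S42, S45, S48}
  layer 5: {S11, S12, S14, S16, S21, S47}
  layer 6: {S28, S30}
  layer 7: {S7, S23, S26}
  layer 8: {S37}
Reachable set: {S0, S1, S2, S3, S7, S8, S11, S12, S14, S16, S17, S19, S20, S21, S22, S23, S24, S25, S26, S28, S29, S30, S31, S32, S35, S37, S42, S45, S46, S47, S48}
Count = 31

31


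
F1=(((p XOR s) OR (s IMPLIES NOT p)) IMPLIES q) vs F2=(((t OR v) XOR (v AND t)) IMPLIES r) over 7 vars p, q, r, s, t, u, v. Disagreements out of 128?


F1 = (((p XOR s) OR (s IMPLIES NOT p)) IMPLIES q)
F2 = (((t OR v) XOR (v AND t)) IMPLIES r)
Evaluate both on each of 128 rows (bits = p,q,r,s,t,u,v):
  row 0 [0000000]: F1=0 F2=1 (differ) -> 1
  row 1 [0000001]: F1=0 F2=0 -> 0
  row 2 [0000010]: F1=0 F2=1 (differ) -> 1
  row 3 [0000011]: F1=0 F2=0 -> 0
  row 4 [0000100]: F1=0 F2=0 -> 0
  (every remaining row is evaluated the same way; all 128 results are listed next)
Full result column, 8 rows per line (p,q,r,s fixed per line; t,u,v runs 000..111 left to right):
  rows 0-7 [p,q,r,s=0000]: 10100101  (ones: 4)
  rows 8-15 [p,q,r,s=0001]: 10100101  (ones: 4)
  rows 16-23 [p,q,r,s=0010]: 11111111  (ones: 8)
  rows 24-31 [p,q,r,s=0011]: 11111111  (ones: 8)
  rows 32-39 [p,q,r,s=0100]: 01011010  (ones: 4)
  rows 40-47 [p,q,r,s=0101]: 01011010  (ones: 4)
  rows 48-55 [p,q,r,s=0110]: 00000000  (ones: 0)
  rows 56-63 [p,q,r,s=0111]: 00000000  (ones: 0)
  rows 64-71 [p,q,r,s=1000]: 10100101  (ones: 4)
  rows 72-79 [p,q,r,s=1001]: 01011010  (ones: 4)
  rows 80-87 [p,q,r,s=1010]: 11111111  (ones: 8)
  rows 88-95 [p,q,r,s=1011]: 00000000  (ones: 0)
  rows 96-103 [p,q,r,s=1100]: 01011010  (ones: 4)
  rows 104-111 [p,q,r,s=1101]: 01011010  (ones: 4)
  rows 112-119 [p,q,r,s=1110]: 00000000  (ones: 0)
  rows 120-127 [p,q,r,s=1111]: 00000000  (ones: 0)
Disagreements = 4+4+8+8+4+4+0+0+4+4+8+0+4+4+0+0 = 56

56


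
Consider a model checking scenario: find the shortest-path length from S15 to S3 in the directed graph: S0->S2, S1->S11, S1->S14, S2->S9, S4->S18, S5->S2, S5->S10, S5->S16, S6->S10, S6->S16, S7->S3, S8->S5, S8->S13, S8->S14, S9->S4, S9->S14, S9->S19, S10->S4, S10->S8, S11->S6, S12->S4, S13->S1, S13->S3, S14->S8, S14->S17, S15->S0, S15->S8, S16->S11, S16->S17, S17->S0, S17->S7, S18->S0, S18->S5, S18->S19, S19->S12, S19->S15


BFS layer-by-layer from S15:
  dist 0: {S15}
  dist 1: {S0, S8}
  dist 2: {S2, S5, S13, S14}
  dist 3: {S1, S3, S9, S10, S16, S17}
  -> S3 reached at distance 3
Shortest path length = 3

3


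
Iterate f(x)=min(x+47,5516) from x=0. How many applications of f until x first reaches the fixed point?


Step 1: x=0, cap=5516, increment=47
Step 2: x grows by 47 each step until capped at 5516; fixed point is x=5516
Step 3: iterations = ceil(5516/47) = 118

118


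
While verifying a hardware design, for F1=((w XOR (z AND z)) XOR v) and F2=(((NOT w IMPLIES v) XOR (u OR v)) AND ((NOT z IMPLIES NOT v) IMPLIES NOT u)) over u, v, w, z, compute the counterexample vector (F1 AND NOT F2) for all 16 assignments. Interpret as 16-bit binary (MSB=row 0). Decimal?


F1 = ((w XOR (z AND z)) XOR v)
F2 = (((NOT w IMPLIES v) XOR (u OR v)) AND ((NOT z IMPLIES NOT v) IMPLIES NOT u))
Counterexample to F1=>F2 is where F1=1 and F2=0.
Evaluate each row (bits = u,v,w,z, MSB first):
  row 0 [0000]: F1=0 F2=0 -> F1&~F2 -> 0
  row 1 [0001]: F1=1 F2=0 -> F1&~F2 -> 1
  row 2 [0010]: F1=1 F2=1 -> F1&~F2 -> 0
  row 3 [0011]: F1=0 F2=1 -> F1&~F2 -> 0
  row 4 [0100]: F1=1 F2=0 -> F1&~F2 -> 1
  row 5 [0101]: F1=0 F2=0 -> F1&~F2 -> 0
  row 6 [0110]: F1=0 F2=0 -> F1&~F2 -> 0
  row 7 [0111]: F1=1 F2=0 -> F1&~F2 -> 1
  row 8 [1000]: F1=0 F2=0 -> F1&~F2 -> 0
  row 9 [1001]: F1=1 F2=0 -> F1&~F2 -> 1
  row 10 [1010]: F1=1 F2=0 -> F1&~F2 -> 1
  row 11 [1011]: F1=0 F2=0 -> F1&~F2 -> 0
  row 12 [1100]: F1=1 F2=0 -> F1&~F2 -> 1
  row 13 [1101]: F1=0 F2=0 -> F1&~F2 -> 0
  row 14 [1110]: F1=0 F2=0 -> F1&~F2 -> 0
  row 15 [1111]: F1=1 F2=0 -> F1&~F2 -> 1
Full result column, 4 rows per line (u,v fixed per line; w,z runs 00..11 left to right):
  rows 0-3 [u,v=00]: 0100  = hex 4
  rows 4-7 [u,v=01]: 1001  = hex 9
  rows 8-11 [u,v=10]: 0110  = hex 6
  rows 12-15 [u,v=11]: 1001  = hex 9
Counterexample vector (row 0 .. row 15) = 0100100101101001
Output column grouped in 4s = 0100 1001 0110 1001 = 0x4969
Convert to decimal digit by digit (value = value*16 + digit):
  4 -> 4
  4*16 + 9 = 73
  73*16 + 6 = 1174
  1174*16 + 9 = 18793
Decimal = 18793

18793


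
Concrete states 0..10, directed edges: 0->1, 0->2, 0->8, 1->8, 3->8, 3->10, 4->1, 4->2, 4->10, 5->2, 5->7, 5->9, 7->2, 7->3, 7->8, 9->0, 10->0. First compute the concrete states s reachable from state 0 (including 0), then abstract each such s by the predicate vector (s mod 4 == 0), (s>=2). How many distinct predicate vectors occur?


BFS from 0:
Concrete reachable: {0, 1, 2, 8}
Abstract via predicates (s mod 4 == 0), (s>=2):
  (0,0) <- {1}
  (0,1) <- {2}
  (1,0) <- {0}
  (1,1) <- {8}
Distinct abstract states = 4

4


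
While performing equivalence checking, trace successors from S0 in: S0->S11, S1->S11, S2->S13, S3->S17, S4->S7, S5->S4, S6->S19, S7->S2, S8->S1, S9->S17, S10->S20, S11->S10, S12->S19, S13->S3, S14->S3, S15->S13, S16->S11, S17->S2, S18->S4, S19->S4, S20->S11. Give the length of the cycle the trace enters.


Trace from S0 until a state repeats:
  S0 -> S11 -> S10 -> S20 -> S11
S11 first seen at step 1, revisited at step 4.
Cycle length = 4 - 1 = 3

3


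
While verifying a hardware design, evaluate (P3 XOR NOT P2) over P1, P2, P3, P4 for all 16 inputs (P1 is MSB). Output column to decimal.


Formula: (P3 XOR NOT P2) over P1, P2, P3, P4 (16 rows)
Evaluate each row (bits = P1,P2,P3,P4, MSB first):
  row 0 [0000]: (0 XOR NOT 0) -> 1
  row 1 [0001]: (0 XOR NOT 0) -> 1
  row 2 [0010]: (1 XOR NOT 0) -> 0
  row 3 [0011]: (1 XOR NOT 0) -> 0
  row 4 [0100]: (0 XOR NOT 1) -> 0
  row 5 [0101]: (0 XOR NOT 1) -> 0
  row 6 [0110]: (1 XOR NOT 1) -> 1
  row 7 [0111]: (1 XOR NOT 1) -> 1
  row 8 [1000]: (0 XOR NOT 0) -> 1
  row 9 [1001]: (0 XOR NOT 0) -> 1
  row 10 [1010]: (1 XOR NOT 0) -> 0
  row 11 [1011]: (1 XOR NOT 0) -> 0
  row 12 [1100]: (0 XOR NOT 1) -> 0
  row 13 [1101]: (0 XOR NOT 1) -> 0
  row 14 [1110]: (1 XOR NOT 1) -> 1
  row 15 [1111]: (1 XOR NOT 1) -> 1
Full result column, 4 rows per line (P1,P2 fixed per line; P3,P4 runs 00..11 left to right):
  rows 0-3 [P1,P2=00]: 1100  = hex C
  rows 4-7 [P1,P2=01]: 0011  = hex 3
  rows 8-11 [P1,P2=10]: 1100  = hex C
  rows 12-15 [P1,P2=11]: 0011  = hex 3
Output column (row 0 .. row 15) = 1100001111000011
Output column grouped in 4s = 1100 0011 1100 0011 = 0xC3C3
Convert to decimal digit by digit (value = value*16 + digit):
  C -> 12
  12*16 + 3 = 195
  195*16 + 12 (C) = 3132
  3132*16 + 3 = 50115
Decimal = 50115

50115


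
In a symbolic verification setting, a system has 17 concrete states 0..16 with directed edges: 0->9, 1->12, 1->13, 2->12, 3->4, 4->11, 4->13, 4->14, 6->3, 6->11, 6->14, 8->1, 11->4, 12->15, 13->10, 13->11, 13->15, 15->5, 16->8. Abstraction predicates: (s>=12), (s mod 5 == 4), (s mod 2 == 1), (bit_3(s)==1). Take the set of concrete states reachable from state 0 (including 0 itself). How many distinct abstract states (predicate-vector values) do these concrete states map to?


BFS from 0:
Concrete reachable: {0, 9}
Abstract via predicates (s>=12), (s mod 5 == 4), (s mod 2 == 1), (bit_3(s)==1):
  (0,0,0,0) <- {0}
  (0,1,1,1) <- {9}
Distinct abstract states = 2

2


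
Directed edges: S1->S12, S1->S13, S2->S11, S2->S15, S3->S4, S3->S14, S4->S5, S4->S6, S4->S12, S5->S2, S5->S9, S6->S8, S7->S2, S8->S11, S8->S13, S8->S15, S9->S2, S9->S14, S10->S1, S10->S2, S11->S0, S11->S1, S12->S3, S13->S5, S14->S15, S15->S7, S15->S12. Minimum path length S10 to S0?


BFS layer-by-layer from S10:
  dist 0: {S10}
  dist 1: {S1, S2}
  dist 2: {S11, S12, S13, S15}
  dist 3: {S0, S3, S5, S7}
  -> S0 reached at distance 3
Shortest path length = 3

3


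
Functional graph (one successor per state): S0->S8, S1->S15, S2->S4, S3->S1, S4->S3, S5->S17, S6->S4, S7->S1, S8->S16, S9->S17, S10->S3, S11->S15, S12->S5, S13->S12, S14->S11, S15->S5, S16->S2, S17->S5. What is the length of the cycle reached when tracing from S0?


Trace from S0 until a state repeats:
  S0 -> S8 -> S16 -> S2 -> S4 -> S3 -> S1 -> S15 -> S5 -> S17 -> S5
S5 first seen at step 8, revisited at step 10.
Cycle length = 10 - 8 = 2

2


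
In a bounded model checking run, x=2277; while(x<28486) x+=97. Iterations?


Step 1: x goes from 2277 toward 28486 by 97; the body runs while x<28486, so iterations = ceil((bound-start)/step)
Step 2: Distance=26209
Step 3: ceil(26209/97)=271

271


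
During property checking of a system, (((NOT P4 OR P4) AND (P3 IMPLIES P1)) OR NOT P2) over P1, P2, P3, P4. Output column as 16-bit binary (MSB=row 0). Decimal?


Formula: (((NOT P4 OR P4) AND (P3 IMPLIES P1)) OR NOT P2) over P1, P2, P3, P4 (16 rows)
Evaluate each row (bits = P1,P2,P3,P4, MSB first):
  row 0 [0000]: (((NOT 0 OR 0) AND (0 IMPLIES 0)) OR NOT 0) -> 1
  row 1 [0001]: (((NOT 1 OR 1) AND (0 IMPLIES 0)) OR NOT 0) -> 1
  row 2 [0010]: (((NOT 0 OR 0) AND (1 IMPLIES 0)) OR NOT 0) -> 1
  row 3 [0011]: (((NOT 1 OR 1) AND (1 IMPLIES 0)) OR NOT 0) -> 1
  row 4 [0100]: (((NOT 0 OR 0) AND (0 IMPLIES 0)) OR NOT 1) -> 1
  row 5 [0101]: (((NOT 1 OR 1) AND (0 IMPLIES 0)) OR NOT 1) -> 1
  row 6 [0110]: (((NOT 0 OR 0) AND (1 IMPLIES 0)) OR NOT 1) -> 0
  row 7 [0111]: (((NOT 1 OR 1) AND (1 IMPLIES 0)) OR NOT 1) -> 0
  row 8 [1000]: (((NOT 0 OR 0) AND (0 IMPLIES 1)) OR NOT 0) -> 1
  row 9 [1001]: (((NOT 1 OR 1) AND (0 IMPLIES 1)) OR NOT 0) -> 1
  row 10 [1010]: (((NOT 0 OR 0) AND (1 IMPLIES 1)) OR NOT 0) -> 1
  row 11 [1011]: (((NOT 1 OR 1) AND (1 IMPLIES 1)) OR NOT 0) -> 1
  row 12 [1100]: (((NOT 0 OR 0) AND (0 IMPLIES 1)) OR NOT 1) -> 1
  row 13 [1101]: (((NOT 1 OR 1) AND (0 IMPLIES 1)) OR NOT 1) -> 1
  row 14 [1110]: (((NOT 0 OR 0) AND (1 IMPLIES 1)) OR NOT 1) -> 1
  row 15 [1111]: (((NOT 1 OR 1) AND (1 IMPLIES 1)) OR NOT 1) -> 1
Full result column, 4 rows per line (P1,P2 fixed per line; P3,P4 runs 00..11 left to right):
  rows 0-3 [P1,P2=00]: 1111  = hex F
  rows 4-7 [P1,P2=01]: 1100  = hex C
  rows 8-11 [P1,P2=10]: 1111  = hex F
  rows 12-15 [P1,P2=11]: 1111  = hex F
Output column (row 0 .. row 15) = 1111110011111111
Output column grouped in 4s = 1111 1100 1111 1111 = 0xFCFF
Convert to decimal digit by digit (value = value*16 + digit):
  F -> 15
  15*16 + 12 (C) = 252
  252*16 + 15 (F) = 4047
  4047*16 + 15 (F) = 64767
Decimal = 64767

64767


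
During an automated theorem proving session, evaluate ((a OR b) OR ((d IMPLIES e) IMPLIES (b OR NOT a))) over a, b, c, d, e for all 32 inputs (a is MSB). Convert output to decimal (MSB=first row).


Formula: ((a OR b) OR ((d IMPLIES e) IMPLIES (b OR NOT a))) over a, b, c, d, e (32 rows)
Evaluate each row (bits = a,b,c,d,e, MSB first):
  row 0 [00000]: ((0 OR 0) OR ((0 IMPLIES 0) IMPLIES (0 OR NOT 0))) -> 1
  row 1 [00001]: ((0 OR 0) OR ((0 IMPLIES 1) IMPLIES (0 OR NOT 0))) -> 1
  row 2 [00010]: ((0 OR 0) OR ((1 IMPLIES 0) IMPLIES (0 OR NOT 0))) -> 1
  row 3 [00011]: ((0 OR 0) OR ((1 IMPLIES 1) IMPLIES (0 OR NOT 0))) -> 1
  row 4 [00100]: ((0 OR 0) OR ((0 IMPLIES 0) IMPLIES (0 OR NOT 0))) -> 1
  row 5 [00101]: ((0 OR 0) OR ((0 IMPLIES 1) IMPLIES (0 OR NOT 0))) -> 1
  row 6 [00110]: ((0 OR 0) OR ((1 IMPLIES 0) IMPLIES (0 OR NOT 0))) -> 1
  row 7 [00111]: ((0 OR 0) OR ((1 IMPLIES 1) IMPLIES (0 OR NOT 0))) -> 1
  row 8 [01000]: ((0 OR 1) OR ((0 IMPLIES 0) IMPLIES (1 OR NOT 0))) -> 1
  row 9 [01001]: ((0 OR 1) OR ((0 IMPLIES 1) IMPLIES (1 OR NOT 0))) -> 1
  row 10 [01010]: ((0 OR 1) OR ((1 IMPLIES 0) IMPLIES (1 OR NOT 0))) -> 1
  row 11 [01011]: ((0 OR 1) OR ((1 IMPLIES 1) IMPLIES (1 OR NOT 0))) -> 1
  row 12 [01100]: ((0 OR 1) OR ((0 IMPLIES 0) IMPLIES (1 OR NOT 0))) -> 1
  row 13 [01101]: ((0 OR 1) OR ((0 IMPLIES 1) IMPLIES (1 OR NOT 0))) -> 1
  row 14 [01110]: ((0 OR 1) OR ((1 IMPLIES 0) IMPLIES (1 OR NOT 0))) -> 1
  row 15 [01111]: ((0 OR 1) OR ((1 IMPLIES 1) IMPLIES (1 OR NOT 0))) -> 1
  row 16 [10000]: ((1 OR 0) OR ((0 IMPLIES 0) IMPLIES (0 OR NOT 1))) -> 1
  row 17 [10001]: ((1 OR 0) OR ((0 IMPLIES 1) IMPLIES (0 OR NOT 1))) -> 1
  row 18 [10010]: ((1 OR 0) OR ((1 IMPLIES 0) IMPLIES (0 OR NOT 1))) -> 1
  row 19 [10011]: ((1 OR 0) OR ((1 IMPLIES 1) IMPLIES (0 OR NOT 1))) -> 1
  row 20 [10100]: ((1 OR 0) OR ((0 IMPLIES 0) IMPLIES (0 OR NOT 1))) -> 1
  row 21 [10101]: ((1 OR 0) OR ((0 IMPLIES 1) IMPLIES (0 OR NOT 1))) -> 1
  row 22 [10110]: ((1 OR 0) OR ((1 IMPLIES 0) IMPLIES (0 OR NOT 1))) -> 1
  row 23 [10111]: ((1 OR 0) OR ((1 IMPLIES 1) IMPLIES (0 OR NOT 1))) -> 1
  row 24 [11000]: ((1 OR 1) OR ((0 IMPLIES 0) IMPLIES (1 OR NOT 1))) -> 1
  row 25 [11001]: ((1 OR 1) OR ((0 IMPLIES 1) IMPLIES (1 OR NOT 1))) -> 1
  row 26 [11010]: ((1 OR 1) OR ((1 IMPLIES 0) IMPLIES (1 OR NOT 1))) -> 1
  row 27 [11011]: ((1 OR 1) OR ((1 IMPLIES 1) IMPLIES (1 OR NOT 1))) -> 1
  row 28 [11100]: ((1 OR 1) OR ((0 IMPLIES 0) IMPLIES (1 OR NOT 1))) -> 1
  row 29 [11101]: ((1 OR 1) OR ((0 IMPLIES 1) IMPLIES (1 OR NOT 1))) -> 1
  row 30 [11110]: ((1 OR 1) OR ((1 IMPLIES 0) IMPLIES (1 OR NOT 1))) -> 1
  row 31 [11111]: ((1 OR 1) OR ((1 IMPLIES 1) IMPLIES (1 OR NOT 1))) -> 1
Full result column, 4 rows per line (a,b,c fixed per line; d,e runs 00..11 left to right):
  rows 0-3 [a,b,c=000]: 1111  = hex F
  rows 4-7 [a,b,c=001]: 1111  = hex F
  rows 8-11 [a,b,c=010]: 1111  = hex F
  rows 12-15 [a,b,c=011]: 1111  = hex F
  rows 16-19 [a,b,c=100]: 1111  = hex F
  rows 20-23 [a,b,c=101]: 1111  = hex F
  rows 24-27 [a,b,c=110]: 1111  = hex F
  rows 28-31 [a,b,c=111]: 1111  = hex F
Output column (row 0 .. row 31) = 11111111111111111111111111111111
Output column grouped in 4s = 1111 1111 1111 1111 1111 1111 1111 1111 = 0xFFFFFFFF
Convert to decimal digit by digit (value = value*16 + digit):
  F -> 15
  15*16 + 15 (F) = 255
  255*16 + 15 (F) = 4095
  4095*16 + 15 (F) = 65535
  65535*16 + 15 (F) = 1048575
  1048575*16 + 15 (F) = 16777215
  16777215*16 + 15 (F) = 268435455
  268435455*16 + 15 (F) = 4294967295
Decimal = 4294967295

4294967295


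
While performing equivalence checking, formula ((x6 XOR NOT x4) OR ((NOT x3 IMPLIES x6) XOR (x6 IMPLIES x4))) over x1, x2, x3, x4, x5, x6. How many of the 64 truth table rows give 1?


Formula: ((x6 XOR NOT x4) OR ((NOT x3 IMPLIES x6) XOR (x6 IMPLIES x4))) over 6 vars (64 rows)
Evaluate each row (x1, x2, x3, x4, x5, x6 as bits, MSB first):
  row 0 [000000]: ((0 XOR NOT 0) OR ((NOT 0 IMPLIES 0) XOR (0 IMPLIES 0))) -> 1
  row 1 [000001]: ((1 XOR NOT 0) OR ((NOT 0 IMPLIES 1) XOR (1 IMPLIES 0))) -> 1
  row 2 [000010]: ((0 XOR NOT 0) OR ((NOT 0 IMPLIES 0) XOR (0 IMPLIES 0))) -> 1
  row 3 [000011]: ((1 XOR NOT 0) OR ((NOT 0 IMPLIES 1) XOR (1 IMPLIES 0))) -> 1
  row 4 [000100]: ((0 XOR NOT 1) OR ((NOT 0 IMPLIES 0) XOR (0 IMPLIES 1))) -> 1
  (every remaining row is evaluated the same way; all 64 results are listed next)
Full result column, 8 rows per line (x1,x2,x3 fixed per line; x4,x5,x6 runs 000..111 left to right):
  rows 0-7 [x1,x2,x3=000]: 11111111  (ones: 8)
  rows 8-15 [x1,x2,x3=001]: 11110101  (ones: 6)
  rows 16-23 [x1,x2,x3=010]: 11111111  (ones: 8)
  rows 24-31 [x1,x2,x3=011]: 11110101  (ones: 6)
  rows 32-39 [x1,x2,x3=100]: 11111111  (ones: 8)
  rows 40-47 [x1,x2,x3=101]: 11110101  (ones: 6)
  rows 48-55 [x1,x2,x3=110]: 11111111  (ones: 8)
  rows 56-63 [x1,x2,x3=111]: 11110101  (ones: 6)
Count of 1-rows = 8+6+8+6+8+6+8+6 = 56

56


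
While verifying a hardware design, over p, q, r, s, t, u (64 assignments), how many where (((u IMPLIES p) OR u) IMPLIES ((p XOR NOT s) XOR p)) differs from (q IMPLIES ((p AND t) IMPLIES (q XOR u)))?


F1 = (((u IMPLIES p) OR u) IMPLIES ((p XOR NOT s) XOR p))
F2 = (q IMPLIES ((p AND t) IMPLIES (q XOR u)))
Evaluate both on each of 64 rows (bits = p,q,r,s,t,u):
  row 0 [000000]: F1=1 F2=1 -> 0
  row 1 [000001]: F1=1 F2=1 -> 0
  row 2 [000010]: F1=1 F2=1 -> 0
  row 3 [000011]: F1=1 F2=1 -> 0
  row 4 [000100]: F1=0 F2=1 (differ) -> 1
  (every remaining row is evaluated the same way; all 64 results are listed next)
Full result column, 8 rows per line (p,q,r fixed per line; s,t,u runs 000..111 left to right):
  rows 0-7 [p,q,r=000]: 00001111  (ones: 4)
  rows 8-15 [p,q,r=001]: 00001111  (ones: 4)
  rows 16-23 [p,q,r=010]: 00001111  (ones: 4)
  rows 24-31 [p,q,r=011]: 00001111  (ones: 4)
  rows 32-39 [p,q,r=100]: 00001111  (ones: 4)
  rows 40-47 [p,q,r=101]: 00001111  (ones: 4)
  rows 48-55 [p,q,r=110]: 00011110  (ones: 4)
  rows 56-63 [p,q,r=111]: 00011110  (ones: 4)
Disagreements = 4+4+4+4+4+4+4+4 = 32

32


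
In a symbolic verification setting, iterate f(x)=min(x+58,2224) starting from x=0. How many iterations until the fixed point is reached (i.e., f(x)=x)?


Step 1: x=0, cap=2224, increment=58
Step 2: x grows by 58 each step until capped at 2224; fixed point is x=2224
Step 3: iterations = ceil(2224/58) = 39

39


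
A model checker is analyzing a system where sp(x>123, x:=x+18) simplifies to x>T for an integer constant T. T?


Formula: sp(P, x:=E) = exists old_x. (x = E[old_x/x]) AND P[old_x/x] (old_x is the value of x before the assignment; eliminate old_x by solving x = E[old_x/x] for old_x)
Step 1: Precondition P: x>123, i.e. old_x > 123
Step 2: Assignment gives x = old_x + 18, so old_x = x - 18
Step 3: Substitute into P: x - 18 > 123
Step 4: Simplify: x > 123+18 = 141

141


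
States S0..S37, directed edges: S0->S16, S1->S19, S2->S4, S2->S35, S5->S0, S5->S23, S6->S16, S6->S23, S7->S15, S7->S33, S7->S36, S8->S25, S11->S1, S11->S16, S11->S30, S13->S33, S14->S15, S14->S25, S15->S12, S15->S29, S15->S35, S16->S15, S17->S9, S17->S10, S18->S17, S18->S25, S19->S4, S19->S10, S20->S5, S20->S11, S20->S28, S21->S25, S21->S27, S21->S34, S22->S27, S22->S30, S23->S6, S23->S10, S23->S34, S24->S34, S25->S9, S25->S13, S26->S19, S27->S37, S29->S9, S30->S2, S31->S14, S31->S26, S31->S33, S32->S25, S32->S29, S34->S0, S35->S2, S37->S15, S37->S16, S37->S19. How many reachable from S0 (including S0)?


BFS from S0:
  layer 0: {S0}
  layer 1: {S16}
  layer 2: {S15}
  layer 3: {S12, S29, S35}
  layer 4: {S2, S9}
  layer 5: {S4}
Reachable set: {S0, S2, S4, S9, S12, S15, S16, S29, S35}
Count = 9

9


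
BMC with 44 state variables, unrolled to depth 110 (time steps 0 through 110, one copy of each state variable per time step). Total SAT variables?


BMC unrolls to depth k, creating one copy of each state var for steps 0..k.
Step count = 110 + 1 = 111 (steps 0 through 110)
Vars per step = 44
Total = 44 * 111 = 4884

4884


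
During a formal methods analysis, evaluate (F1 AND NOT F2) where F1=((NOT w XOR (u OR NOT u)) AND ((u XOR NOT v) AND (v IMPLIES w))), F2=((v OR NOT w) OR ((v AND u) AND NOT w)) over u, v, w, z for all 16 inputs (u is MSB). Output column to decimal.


F1 = ((NOT w XOR (u OR NOT u)) AND ((u XOR NOT v) AND (v IMPLIES w)))
F2 = ((v OR NOT w) OR ((v AND u) AND NOT w))
Counterexample to F1=>F2 is where F1=1 and F2=0.
Evaluate each row (bits = u,v,w,z, MSB first):
  row 0 [0000]: F1=0 F2=1 -> F1&~F2 -> 0
  row 1 [0001]: F1=0 F2=1 -> F1&~F2 -> 0
  row 2 [0010]: F1=1 F2=0 -> F1&~F2 -> 1
  row 3 [0011]: F1=1 F2=0 -> F1&~F2 -> 1
  row 4 [0100]: F1=0 F2=1 -> F1&~F2 -> 0
  row 5 [0101]: F1=0 F2=1 -> F1&~F2 -> 0
  row 6 [0110]: F1=0 F2=1 -> F1&~F2 -> 0
  row 7 [0111]: F1=0 F2=1 -> F1&~F2 -> 0
  row 8 [1000]: F1=0 F2=1 -> F1&~F2 -> 0
  row 9 [1001]: F1=0 F2=1 -> F1&~F2 -> 0
  row 10 [1010]: F1=0 F2=0 -> F1&~F2 -> 0
  row 11 [1011]: F1=0 F2=0 -> F1&~F2 -> 0
  row 12 [1100]: F1=0 F2=1 -> F1&~F2 -> 0
  row 13 [1101]: F1=0 F2=1 -> F1&~F2 -> 0
  row 14 [1110]: F1=1 F2=1 -> F1&~F2 -> 0
  row 15 [1111]: F1=1 F2=1 -> F1&~F2 -> 0
Full result column, 4 rows per line (u,v fixed per line; w,z runs 00..11 left to right):
  rows 0-3 [u,v=00]: 0011  = hex 3
  rows 4-7 [u,v=01]: 0000  = hex 0
  rows 8-11 [u,v=10]: 0000  = hex 0
  rows 12-15 [u,v=11]: 0000  = hex 0
Counterexample vector (row 0 .. row 15) = 0011000000000000
Output column grouped in 4s = 0011 0000 0000 0000 = 0x3000
Convert to decimal digit by digit (value = value*16 + digit):
  3 -> 3
  3*16 + 0 = 48
  48*16 + 0 = 768
  768*16 + 0 = 12288
Decimal = 12288

12288


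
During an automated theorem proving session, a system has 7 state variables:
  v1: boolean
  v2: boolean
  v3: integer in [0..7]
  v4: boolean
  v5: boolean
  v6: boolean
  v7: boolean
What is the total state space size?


State space = product of domain sizes of all variables.
Domain sizes:
  v1 (boolean): 2
  v2 (boolean): 2
  v3 (integer in [0..7]): 8
  v4 (boolean): 2
  v5 (boolean): 2
  v6 (boolean): 2
  v7 (boolean): 2
Product = 2 * 2 * 8 * 2 * 2 * 2 * 2 = 512

512


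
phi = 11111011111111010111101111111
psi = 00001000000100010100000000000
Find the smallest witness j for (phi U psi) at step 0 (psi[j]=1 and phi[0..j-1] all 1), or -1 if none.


(phi U psi) at 0: need smallest j with psi[j]=1 and phi[i]=1 for all i in [0,j).
Scan from step 0:
  step 0: phi=1, psi=0 -> continue
  step 1: phi=1, psi=0 -> continue
  step 2: phi=1, psi=0 -> continue
  step 3: phi=1, psi=0 -> continue
  step 4: psi=1 and phi held for [0,4) -> witness found
Witness step = 4

4


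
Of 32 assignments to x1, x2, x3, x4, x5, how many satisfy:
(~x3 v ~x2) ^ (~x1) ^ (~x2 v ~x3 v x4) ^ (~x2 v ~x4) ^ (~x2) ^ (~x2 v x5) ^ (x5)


CNF with 7 clauses over 5 vars (32 assignments).
An assignment satisfies CNF iff every clause has >=1 true literal.
Check each row (bits = x1,x2,x3,x4,x5; clause T/F shown):
  row 0 [00000]: clauses=TTTTTTF -> 0
  row 1 [00001]: clauses=TTTTTTT -> 1
  row 2 [00010]: clauses=TTTTTTF -> 0
  row 3 [00011]: clauses=TTTTTTT -> 1
  row 4 [00100]: clauses=TTTTTTF -> 0
  row 5 [00101]: clauses=TTTTTTT -> 1
  row 6 [00110]: clauses=TTTTTTF -> 0
  row 7 [00111]: clauses=TTTTTTT -> 1
  row 8 [01000]: clauses=TTTTFFF -> 0
  row 9 [01001]: clauses=TTTTFTT -> 0
  row 10 [01010]: clauses=TTTFFFF -> 0
  row 11 [01011]: clauses=TTTFFTT -> 0
  row 12 [01100]: clauses=FTFTFFF -> 0
  row 13 [01101]: clauses=FTFTFTT -> 0
  row 14 [01110]: clauses=FTTFFFF -> 0
  row 15 [01111]: clauses=FTTFFTT -> 0
  row 16 [10000]: clauses=TFTTTTF -> 0
  row 17 [10001]: clauses=TFTTTTT -> 0
  row 18 [10010]: clauses=TFTTTTF -> 0
  row 19 [10011]: clauses=TFTTTTT -> 0
  row 20 [10100]: clauses=TFTTTTF -> 0
  row 21 [10101]: clauses=TFTTTTT -> 0
  row 22 [10110]: clauses=TFTTTTF -> 0
  row 23 [10111]: clauses=TFTTTTT -> 0
  row 24 [11000]: clauses=TFTTFFF -> 0
  row 25 [11001]: clauses=TFTTFTT -> 0
  row 26 [11010]: clauses=TFTFFFF -> 0
  row 27 [11011]: clauses=TFTFFTT -> 0
  row 28 [11100]: clauses=FFFTFFF -> 0
  row 29 [11101]: clauses=FFFTFTT -> 0
  row 30 [11110]: clauses=FFTFFFF -> 0
  row 31 [11111]: clauses=FFTFFTT -> 0
Full result column, 8 rows per line (x1,x2 fixed per line; x3,x4,x5 runs 000..111 left to right):
  rows 0-7 [x1,x2=00]: 01010101  (ones: 4)
  rows 8-15 [x1,x2=01]: 00000000  (ones: 0)
  rows 16-23 [x1,x2=10]: 00000000  (ones: 0)
  rows 24-31 [x1,x2=11]: 00000000  (ones: 0)
Satisfying assignments = 4+0+0+0 = 4

4


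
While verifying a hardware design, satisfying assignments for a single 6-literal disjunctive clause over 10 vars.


Step 1: Total=2^10=1024
Step 2: Unsat when all 6 false: 2^4=16
Step 3: Sat=1024-16=1008

1008


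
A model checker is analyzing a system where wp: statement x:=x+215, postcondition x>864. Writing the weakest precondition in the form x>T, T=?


Formula: wp(x:=E, P) = P[E/x] (substitute E for x in postcondition)
Step 1: Postcondition: x>864
Step 2: Substitute x+215 for x: x+215>864
Step 3: Solve for x: x > 864-215 = 649

649


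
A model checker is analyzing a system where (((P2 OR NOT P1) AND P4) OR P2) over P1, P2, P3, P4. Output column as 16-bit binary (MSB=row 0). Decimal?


Formula: (((P2 OR NOT P1) AND P4) OR P2) over P1, P2, P3, P4 (16 rows)
Evaluate each row (bits = P1,P2,P3,P4, MSB first):
  row 0 [0000]: (((0 OR NOT 0) AND 0) OR 0) -> 0
  row 1 [0001]: (((0 OR NOT 0) AND 1) OR 0) -> 1
  row 2 [0010]: (((0 OR NOT 0) AND 0) OR 0) -> 0
  row 3 [0011]: (((0 OR NOT 0) AND 1) OR 0) -> 1
  row 4 [0100]: (((1 OR NOT 0) AND 0) OR 1) -> 1
  row 5 [0101]: (((1 OR NOT 0) AND 1) OR 1) -> 1
  row 6 [0110]: (((1 OR NOT 0) AND 0) OR 1) -> 1
  row 7 [0111]: (((1 OR NOT 0) AND 1) OR 1) -> 1
  row 8 [1000]: (((0 OR NOT 1) AND 0) OR 0) -> 0
  row 9 [1001]: (((0 OR NOT 1) AND 1) OR 0) -> 0
  row 10 [1010]: (((0 OR NOT 1) AND 0) OR 0) -> 0
  row 11 [1011]: (((0 OR NOT 1) AND 1) OR 0) -> 0
  row 12 [1100]: (((1 OR NOT 1) AND 0) OR 1) -> 1
  row 13 [1101]: (((1 OR NOT 1) AND 1) OR 1) -> 1
  row 14 [1110]: (((1 OR NOT 1) AND 0) OR 1) -> 1
  row 15 [1111]: (((1 OR NOT 1) AND 1) OR 1) -> 1
Full result column, 4 rows per line (P1,P2 fixed per line; P3,P4 runs 00..11 left to right):
  rows 0-3 [P1,P2=00]: 0101  = hex 5
  rows 4-7 [P1,P2=01]: 1111  = hex F
  rows 8-11 [P1,P2=10]: 0000  = hex 0
  rows 12-15 [P1,P2=11]: 1111  = hex F
Output column (row 0 .. row 15) = 0101111100001111
Output column grouped in 4s = 0101 1111 0000 1111 = 0x5F0F
Convert to decimal digit by digit (value = value*16 + digit):
  5 -> 5
  5*16 + 15 (F) = 95
  95*16 + 0 = 1520
  1520*16 + 15 (F) = 24335
Decimal = 24335

24335


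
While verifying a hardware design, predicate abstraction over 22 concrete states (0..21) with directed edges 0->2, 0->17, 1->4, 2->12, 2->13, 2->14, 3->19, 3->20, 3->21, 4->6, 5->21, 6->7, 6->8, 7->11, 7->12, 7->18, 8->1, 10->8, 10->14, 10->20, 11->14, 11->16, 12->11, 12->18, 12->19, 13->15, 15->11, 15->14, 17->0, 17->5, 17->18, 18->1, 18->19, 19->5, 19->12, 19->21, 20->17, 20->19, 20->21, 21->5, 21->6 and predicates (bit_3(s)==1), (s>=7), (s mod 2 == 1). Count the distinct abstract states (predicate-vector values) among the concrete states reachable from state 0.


BFS from 0:
Concrete reachable: {0, 1, 2, 4, 5, 6, 7, 8, 11, 12, 13, 14, 15, 16, 17, 18, 19, 21}
Abstract via predicates (bit_3(s)==1), (s>=7), (s mod 2 == 1):
  (0,0,0) <- {0, 2, 4, 6}
  (0,0,1) <- {1, 5}
  (0,1,0) <- {16, 18}
  (0,1,1) <- {7, 17, 19, 21}
  (1,1,0) <- {8, 12, 14}
  (1,1,1) <- {11, 13, 15}
Distinct abstract states = 6

6


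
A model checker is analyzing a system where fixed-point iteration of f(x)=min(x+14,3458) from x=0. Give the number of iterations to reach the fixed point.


Step 1: x=0, cap=3458, increment=14
Step 2: x grows by 14 each step until capped at 3458; fixed point is x=3458
Step 3: iterations = ceil(3458/14) = 247

247


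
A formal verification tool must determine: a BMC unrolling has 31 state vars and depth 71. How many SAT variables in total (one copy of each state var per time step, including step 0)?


BMC unrolls to depth k, creating one copy of each state var for steps 0..k.
Step count = 71 + 1 = 72 (steps 0 through 71)
Vars per step = 31
Total = 31 * 72 = 2232

2232


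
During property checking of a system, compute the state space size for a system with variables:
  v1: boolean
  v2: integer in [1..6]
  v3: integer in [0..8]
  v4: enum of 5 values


State space = product of domain sizes of all variables.
Domain sizes:
  v1 (boolean): 2
  v2 (integer in [1..6]): 6
  v3 (integer in [0..8]): 9
  v4 (enum of 5 values): 5
Product = 2 * 6 * 9 * 5 = 540

540


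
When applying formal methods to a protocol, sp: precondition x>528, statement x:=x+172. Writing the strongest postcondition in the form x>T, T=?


Formula: sp(P, x:=E) = exists old_x. (x = E[old_x/x]) AND P[old_x/x] (old_x is the value of x before the assignment; eliminate old_x by solving x = E[old_x/x] for old_x)
Step 1: Precondition P: x>528, i.e. old_x > 528
Step 2: Assignment gives x = old_x + 172, so old_x = x - 172
Step 3: Substitute into P: x - 172 > 528
Step 4: Simplify: x > 528+172 = 700

700


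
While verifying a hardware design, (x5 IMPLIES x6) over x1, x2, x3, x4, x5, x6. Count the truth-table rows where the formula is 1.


Formula: (x5 IMPLIES x6) over 6 vars (64 rows)
Evaluate each row (x1, x2, x3, x4, x5, x6 as bits, MSB first):
  row 0 [000000]: (0 IMPLIES 0) -> 1
  row 1 [000001]: (0 IMPLIES 1) -> 1
  row 2 [000010]: (1 IMPLIES 0) -> 0
  row 3 [000011]: (1 IMPLIES 1) -> 1
  row 4 [000100]: (0 IMPLIES 0) -> 1
  (every remaining row is evaluated the same way; all 64 results are listed next)
Full result column, 8 rows per line (x1,x2,x3 fixed per line; x4,x5,x6 runs 000..111 left to right):
  rows 0-7 [x1,x2,x3=000]: 11011101  (ones: 6)
  rows 8-15 [x1,x2,x3=001]: 11011101  (ones: 6)
  rows 16-23 [x1,x2,x3=010]: 11011101  (ones: 6)
  rows 24-31 [x1,x2,x3=011]: 11011101  (ones: 6)
  rows 32-39 [x1,x2,x3=100]: 11011101  (ones: 6)
  rows 40-47 [x1,x2,x3=101]: 11011101  (ones: 6)
  rows 48-55 [x1,x2,x3=110]: 11011101  (ones: 6)
  rows 56-63 [x1,x2,x3=111]: 11011101  (ones: 6)
Count of 1-rows = 6+6+6+6+6+6+6+6 = 48

48


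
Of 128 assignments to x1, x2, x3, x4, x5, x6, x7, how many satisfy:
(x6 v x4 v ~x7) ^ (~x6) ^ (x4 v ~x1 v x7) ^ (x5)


CNF with 4 clauses over 7 vars (128 assignments).
An assignment satisfies CNF iff every clause has >=1 true literal.
Check each row (bits = x1,x2,x3,x4,x5,x6,x7; clause T/F shown):
  row 0 [0000000]: clauses=TTTF -> 0
  row 1 [0000001]: clauses=FTTF -> 0
  row 2 [0000010]: clauses=TFTF -> 0
  row 3 [0000011]: clauses=TFTF -> 0
  row 4 [0000100]: clauses=TTTT -> 1
  (every remaining row is evaluated the same way; all 128 results are listed next)
Full result column, 8 rows per line (x1,x2,x3,x4 fixed per line; x5,x6,x7 runs 000..111 left to right):
  rows 0-7 [x1,x2,x3,x4=0000]: 00001000  (ones: 1)
  rows 8-15 [x1,x2,x3,x4=0001]: 00001100  (ones: 2)
  rows 16-23 [x1,x2,x3,x4=0010]: 00001000  (ones: 1)
  rows 24-31 [x1,x2,x3,x4=0011]: 00001100  (ones: 2)
  rows 32-39 [x1,x2,x3,x4=0100]: 00001000  (ones: 1)
  rows 40-47 [x1,x2,x3,x4=0101]: 00001100  (ones: 2)
  rows 48-55 [x1,x2,x3,x4=0110]: 00001000  (ones: 1)
  rows 56-63 [x1,x2,x3,x4=0111]: 00001100  (ones: 2)
  rows 64-71 [x1,x2,x3,x4=1000]: 00000000  (ones: 0)
  rows 72-79 [x1,x2,x3,x4=1001]: 00001100  (ones: 2)
  rows 80-87 [x1,x2,x3,x4=1010]: 00000000  (ones: 0)
  rows 88-95 [x1,x2,x3,x4=1011]: 00001100  (ones: 2)
  rows 96-103 [x1,x2,x3,x4=1100]: 00000000  (ones: 0)
  rows 104-111 [x1,x2,x3,x4=1101]: 00001100  (ones: 2)
  rows 112-119 [x1,x2,x3,x4=1110]: 00000000  (ones: 0)
  rows 120-127 [x1,x2,x3,x4=1111]: 00001100  (ones: 2)
Satisfying assignments = 1+2+1+2+1+2+1+2+0+2+0+2+0+2+0+2 = 20

20
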